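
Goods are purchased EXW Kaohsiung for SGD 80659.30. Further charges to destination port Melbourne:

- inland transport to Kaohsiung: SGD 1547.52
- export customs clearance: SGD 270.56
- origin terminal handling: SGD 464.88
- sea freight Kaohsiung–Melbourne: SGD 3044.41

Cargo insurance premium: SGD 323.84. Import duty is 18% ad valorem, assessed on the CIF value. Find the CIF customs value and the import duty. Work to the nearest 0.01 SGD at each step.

CIF = EXW price + pre-shipment costs + freight + insurance
CIF = 80659.30 + 1547.52 + 270.56 + 464.88 + 3044.41 + 323.84 = 86310.51
Import duty = 86310.51 × 18% = 15535.89

CIF value: SGD 86310.51; import duty: SGD 15535.89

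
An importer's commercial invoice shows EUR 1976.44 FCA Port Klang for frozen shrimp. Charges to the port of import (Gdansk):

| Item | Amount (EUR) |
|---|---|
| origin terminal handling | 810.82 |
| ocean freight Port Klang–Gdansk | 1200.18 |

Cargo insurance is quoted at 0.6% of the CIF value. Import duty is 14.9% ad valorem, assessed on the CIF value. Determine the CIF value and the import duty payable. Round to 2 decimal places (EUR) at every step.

CIF value: EUR 4011.51; import duty: EUR 597.71

Let C be the CIF value. C = FCA price + pre-shipment costs + freight + 0.6% × C
C − 0.6% × C = 1976.44 + 810.82 + 1200.18
0.994 × C = 3987.44
C = 3987.44 / 0.994 = 4011.51
Insurance premium = 0.6% × 4011.51 = 24.07
Import duty = 4011.51 × 14.9% = 597.71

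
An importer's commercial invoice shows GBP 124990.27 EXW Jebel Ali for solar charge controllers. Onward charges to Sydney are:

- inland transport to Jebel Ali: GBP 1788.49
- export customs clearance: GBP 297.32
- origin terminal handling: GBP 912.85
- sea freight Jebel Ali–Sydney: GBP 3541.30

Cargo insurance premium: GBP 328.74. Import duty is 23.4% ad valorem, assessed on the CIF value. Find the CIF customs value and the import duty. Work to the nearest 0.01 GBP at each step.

CIF = EXW price + pre-shipment costs + freight + insurance
CIF = 124990.27 + 1788.49 + 297.32 + 912.85 + 3541.30 + 328.74 = 131858.97
Import duty = 131858.97 × 23.4% = 30855.00

CIF value: GBP 131858.97; import duty: GBP 30855.00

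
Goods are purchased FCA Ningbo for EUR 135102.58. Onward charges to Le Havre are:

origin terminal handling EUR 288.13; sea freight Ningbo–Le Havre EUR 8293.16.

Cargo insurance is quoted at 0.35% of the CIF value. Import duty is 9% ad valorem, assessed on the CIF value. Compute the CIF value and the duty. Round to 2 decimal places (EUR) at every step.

Let C be the CIF value. C = FCA price + pre-shipment costs + freight + 0.35% × C
C − 0.35% × C = 135102.58 + 288.13 + 8293.16
0.9965 × C = 143683.87
C = 143683.87 / 0.9965 = 144188.53
Insurance premium = 0.35% × 144188.53 = 504.66
Import duty = 144188.53 × 9% = 12976.97

CIF value: EUR 144188.53; import duty: EUR 12976.97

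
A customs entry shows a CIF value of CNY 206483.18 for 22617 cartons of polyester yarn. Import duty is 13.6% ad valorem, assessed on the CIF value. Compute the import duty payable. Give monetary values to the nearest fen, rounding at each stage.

Import duty = 206483.18 × 13.6% = 28081.71

Import duty: CNY 28081.71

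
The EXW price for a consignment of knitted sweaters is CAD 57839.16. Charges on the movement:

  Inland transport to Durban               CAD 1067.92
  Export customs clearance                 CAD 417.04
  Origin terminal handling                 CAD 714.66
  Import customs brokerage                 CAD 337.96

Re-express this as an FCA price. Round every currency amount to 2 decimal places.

FCA price: CAD 59324.12

Not relevant to the conversion: origin terminal, brokerage — on the buyer under both terms; not part of either seller's price.
From EXW to FCA, the seller additionally bears: inland to port, export clearance.
FCA price = 57839.16 + 1067.92 + 417.04 = 59324.12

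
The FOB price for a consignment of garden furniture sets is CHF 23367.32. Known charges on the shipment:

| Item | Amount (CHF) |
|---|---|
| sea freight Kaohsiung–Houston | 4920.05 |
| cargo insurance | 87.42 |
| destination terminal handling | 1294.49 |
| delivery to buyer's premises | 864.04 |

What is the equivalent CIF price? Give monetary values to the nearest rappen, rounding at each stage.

CIF price: CHF 28374.79

Not relevant to the conversion: destination terminal, delivery — on the buyer under both terms; not part of either seller's price.
From FOB to CIF, the seller additionally bears: freight, insurance.
CIF price = 23367.32 + 4920.05 + 87.42 = 28374.79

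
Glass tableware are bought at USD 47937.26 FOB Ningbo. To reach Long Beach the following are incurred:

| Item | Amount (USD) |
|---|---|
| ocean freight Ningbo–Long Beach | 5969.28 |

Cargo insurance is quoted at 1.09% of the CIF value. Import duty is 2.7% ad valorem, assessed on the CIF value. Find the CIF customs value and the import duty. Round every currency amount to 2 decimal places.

Let C be the CIF value. C = FOB price + freight + 1.09% × C
C − 1.09% × C = 47937.26 + 5969.28
0.9891 × C = 53906.54
C = 53906.54 / 0.9891 = 54500.60
Insurance premium = 1.09% × 54500.60 = 594.06
Import duty = 54500.60 × 2.7% = 1471.52

CIF value: USD 54500.60; import duty: USD 1471.52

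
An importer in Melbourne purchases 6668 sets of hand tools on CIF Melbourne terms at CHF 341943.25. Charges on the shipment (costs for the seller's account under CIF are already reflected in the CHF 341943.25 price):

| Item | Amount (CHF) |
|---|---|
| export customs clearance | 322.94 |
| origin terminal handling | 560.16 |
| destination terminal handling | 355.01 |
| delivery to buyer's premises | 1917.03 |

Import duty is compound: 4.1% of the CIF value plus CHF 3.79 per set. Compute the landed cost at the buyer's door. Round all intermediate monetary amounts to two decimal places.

CIF: the seller pays costs through ocean freight and marine insurance to the destination port.
Already in the invoice (seller's account under CIF): export clearance, origin terminal — exclude.
The CIF price already equals the CIF value: 341943.25
Ad valorem component: 341943.25 × 4.1% = 14019.67
Specific component: 6668 × 3.79 = 25271.72
Import duty = 14019.67 + 25271.72 = 39291.39
Buyer bears: destination terminal 355.01 + delivery 1917.03 + duty 39291.39 = 41563.43
Landed cost = invoice 341943.25 + 41563.43 = 383506.68

Total landed cost: CHF 383506.68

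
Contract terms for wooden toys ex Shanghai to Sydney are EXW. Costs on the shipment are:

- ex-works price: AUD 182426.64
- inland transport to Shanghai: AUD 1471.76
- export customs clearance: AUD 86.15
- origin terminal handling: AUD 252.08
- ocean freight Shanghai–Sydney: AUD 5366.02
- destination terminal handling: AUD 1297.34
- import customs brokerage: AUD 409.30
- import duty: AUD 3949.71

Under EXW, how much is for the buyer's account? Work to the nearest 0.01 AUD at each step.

Buyer's account: AUD 12832.36

EXW: the seller makes goods available at their premises; the buyer bears all onward costs.
Seller's account: goods 182426.64 = 182426.64
Buyer's account: inland to port 1471.76 + export clearance 86.15 + origin terminal 252.08 + freight 5366.02 + destination terminal 1297.34 + brokerage 409.30 + duty 3949.71 = 12832.36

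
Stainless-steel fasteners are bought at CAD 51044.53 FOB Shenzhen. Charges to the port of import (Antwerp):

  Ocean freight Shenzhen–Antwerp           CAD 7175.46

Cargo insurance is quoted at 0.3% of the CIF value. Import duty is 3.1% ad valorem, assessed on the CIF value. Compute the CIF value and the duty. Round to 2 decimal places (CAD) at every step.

CIF value: CAD 58395.18; import duty: CAD 1810.25

Let C be the CIF value. C = FOB price + freight + 0.3% × C
C − 0.3% × C = 51044.53 + 7175.46
0.997 × C = 58219.99
C = 58219.99 / 0.997 = 58395.18
Insurance premium = 0.3% × 58395.18 = 175.19
Import duty = 58395.18 × 3.1% = 1810.25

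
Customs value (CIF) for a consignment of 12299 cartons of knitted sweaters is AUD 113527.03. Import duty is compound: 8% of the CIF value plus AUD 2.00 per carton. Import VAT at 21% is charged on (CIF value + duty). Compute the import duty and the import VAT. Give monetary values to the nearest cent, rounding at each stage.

Ad valorem component: 113527.03 × 8% = 9082.16
Specific component: 12299 × 2.00 = 24598.00
Import duty = 9082.16 + 24598.00 = 33680.16
VAT base = CIF + duty = 113527.03 + 33680.16 = 147207.19
Import VAT = 147207.19 × 21% = 30913.51

Import duty: AUD 33680.16; import VAT: AUD 30913.51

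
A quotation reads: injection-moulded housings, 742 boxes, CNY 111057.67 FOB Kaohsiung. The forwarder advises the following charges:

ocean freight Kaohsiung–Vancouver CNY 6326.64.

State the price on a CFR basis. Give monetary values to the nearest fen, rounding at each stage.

From FOB to CFR, the seller additionally bears: freight.
CFR price = 111057.67 + 6326.64 = 117384.31

CFR price: CNY 117384.31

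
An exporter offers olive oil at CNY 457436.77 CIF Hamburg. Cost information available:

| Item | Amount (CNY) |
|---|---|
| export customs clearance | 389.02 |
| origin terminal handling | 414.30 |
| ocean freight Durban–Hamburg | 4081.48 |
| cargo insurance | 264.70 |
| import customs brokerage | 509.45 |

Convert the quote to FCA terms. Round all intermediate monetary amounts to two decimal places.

FCA price: CNY 452676.29

Not relevant to the conversion: export clearance — on the seller under both CIF and FCA; already in the CIF price and stays in the FCA price. brokerage — on the buyer under both terms; not part of either seller's price.
From CIF to FCA, the seller no longer bears: origin terminal, freight, insurance.
FCA price = 457436.77 − 414.30 − 4081.48 − 264.70 = 452676.29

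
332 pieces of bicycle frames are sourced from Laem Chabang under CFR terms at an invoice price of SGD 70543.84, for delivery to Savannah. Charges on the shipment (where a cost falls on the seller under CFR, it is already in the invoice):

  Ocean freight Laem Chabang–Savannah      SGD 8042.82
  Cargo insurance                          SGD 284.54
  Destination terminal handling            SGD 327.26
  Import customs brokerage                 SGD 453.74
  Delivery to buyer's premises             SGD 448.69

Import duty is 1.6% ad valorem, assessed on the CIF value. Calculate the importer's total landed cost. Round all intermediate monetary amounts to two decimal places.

Total landed cost: SGD 73191.32

CFR: the seller pays costs through ocean freight to the destination port, but not insurance.
Already in the invoice (seller's account under CFR): freight — exclude.
CIF value = CFR price + insurance = 70543.84 + 284.54 = 70828.38
Import duty = 70828.38 × 1.6% = 1133.25
Buyer bears: insurance 284.54 + destination terminal 327.26 + brokerage 453.74 + delivery 448.69 + duty 1133.25 = 2647.48
Landed cost = invoice 70543.84 + 2647.48 = 73191.32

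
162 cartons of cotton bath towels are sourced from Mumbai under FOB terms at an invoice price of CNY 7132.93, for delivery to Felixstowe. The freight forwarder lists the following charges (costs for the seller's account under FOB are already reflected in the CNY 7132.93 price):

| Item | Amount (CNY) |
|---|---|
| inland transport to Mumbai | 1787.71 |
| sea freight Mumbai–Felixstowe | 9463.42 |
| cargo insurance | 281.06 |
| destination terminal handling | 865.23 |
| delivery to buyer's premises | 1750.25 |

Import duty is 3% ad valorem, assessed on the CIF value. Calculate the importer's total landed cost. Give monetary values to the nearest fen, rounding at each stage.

Total landed cost: CNY 19999.21

FOB: the seller bears costs until goods are on board at the origin port; the buyer bears freight, insurance and all costs thereafter.
Already in the invoice (seller's account under FOB): inland to port — exclude.
CIF value = FOB price + freight + insurance = 7132.93 + 9463.42 + 281.06 = 16877.41
Import duty = 16877.41 × 3% = 506.32
Buyer bears: freight 9463.42 + insurance 281.06 + destination terminal 865.23 + delivery 1750.25 + duty 506.32 = 12866.28
Landed cost = invoice 7132.93 + 12866.28 = 19999.21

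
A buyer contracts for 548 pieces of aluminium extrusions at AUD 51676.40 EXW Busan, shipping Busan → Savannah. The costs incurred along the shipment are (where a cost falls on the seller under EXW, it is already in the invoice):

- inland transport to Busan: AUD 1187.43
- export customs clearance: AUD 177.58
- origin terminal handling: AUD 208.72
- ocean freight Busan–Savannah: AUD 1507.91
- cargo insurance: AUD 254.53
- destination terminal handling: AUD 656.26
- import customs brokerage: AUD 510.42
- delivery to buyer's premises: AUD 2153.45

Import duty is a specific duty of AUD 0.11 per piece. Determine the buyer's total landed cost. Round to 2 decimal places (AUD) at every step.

EXW: the seller makes goods available at their premises; the buyer bears all onward costs.
CIF value = EXW price + inland to port + export clearance + origin terminal + freight + insurance = 51676.40 + 1187.43 + 177.58 + 208.72 + 1507.91 + 254.53 = 55012.57
Import duty = 548 × 0.11 = 60.28
Buyer bears: inland to port 1187.43 + export clearance 177.58 + origin terminal 208.72 + freight 1507.91 + insurance 254.53 + destination terminal 656.26 + brokerage 510.42 + delivery 2153.45 + duty 60.28 = 6716.58
Landed cost = invoice 51676.40 + 6716.58 = 58392.98

Total landed cost: AUD 58392.98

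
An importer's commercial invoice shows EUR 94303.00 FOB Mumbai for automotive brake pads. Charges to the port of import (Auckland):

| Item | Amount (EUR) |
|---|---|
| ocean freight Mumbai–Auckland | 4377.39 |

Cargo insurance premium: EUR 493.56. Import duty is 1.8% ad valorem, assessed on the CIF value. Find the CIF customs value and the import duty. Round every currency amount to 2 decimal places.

CIF = FOB price + freight + insurance
CIF = 94303.00 + 4377.39 + 493.56 = 99173.95
Import duty = 99173.95 × 1.8% = 1785.13

CIF value: EUR 99173.95; import duty: EUR 1785.13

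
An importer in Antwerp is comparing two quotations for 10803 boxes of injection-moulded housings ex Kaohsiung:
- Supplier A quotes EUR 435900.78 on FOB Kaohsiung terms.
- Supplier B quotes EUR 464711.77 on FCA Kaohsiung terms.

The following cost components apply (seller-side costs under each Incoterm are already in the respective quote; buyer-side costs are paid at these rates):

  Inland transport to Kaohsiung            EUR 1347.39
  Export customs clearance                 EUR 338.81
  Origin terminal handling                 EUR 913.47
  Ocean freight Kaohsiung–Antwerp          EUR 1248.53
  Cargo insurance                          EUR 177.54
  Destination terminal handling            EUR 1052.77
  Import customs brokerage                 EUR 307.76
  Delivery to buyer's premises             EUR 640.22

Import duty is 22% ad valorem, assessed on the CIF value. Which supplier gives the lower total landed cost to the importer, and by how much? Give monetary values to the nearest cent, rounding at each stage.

Supplier A is cheaper by EUR 36263.84

Supplier A (FOB):
CIF value = FOB price + freight + insurance = 435900.78 + 1248.53 + 177.54 = 437326.85
Import duty = 437326.85 × 22% = 96211.91
Buyer bears (A): 1248.53 + 177.54 + 1052.77 + 307.76 + 640.22 = 3426.82
Landed cost (A) = invoice 435900.78 + 3426.82 + duty 96211.91 = 535539.51
Supplier B (FCA):
CIF value = FCA price + origin terminal + freight + insurance = 464711.77 + 913.47 + 1248.53 + 177.54 = 467051.31
Import duty = 467051.31 × 22% = 102751.29
Buyer bears (B): 913.47 + 1248.53 + 177.54 + 1052.77 + 307.76 + 640.22 = 4340.29
Landed cost (B) = invoice 464711.77 + 4340.29 + duty 102751.29 = 571803.35
Difference = |535539.51 − 571803.35| = 36263.84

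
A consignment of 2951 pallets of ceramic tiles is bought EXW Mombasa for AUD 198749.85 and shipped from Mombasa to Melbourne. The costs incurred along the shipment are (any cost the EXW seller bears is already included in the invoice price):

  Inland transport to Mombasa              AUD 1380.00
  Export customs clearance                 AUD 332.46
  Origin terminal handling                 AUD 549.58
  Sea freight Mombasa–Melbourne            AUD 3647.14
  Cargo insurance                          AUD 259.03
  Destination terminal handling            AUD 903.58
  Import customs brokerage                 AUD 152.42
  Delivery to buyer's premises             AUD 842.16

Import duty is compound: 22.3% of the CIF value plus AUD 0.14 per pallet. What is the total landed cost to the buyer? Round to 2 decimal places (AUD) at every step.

Total landed cost: AUD 252926.09

EXW: the seller makes goods available at their premises; the buyer bears all onward costs.
CIF value = EXW price + inland to port + export clearance + origin terminal + freight + insurance = 198749.85 + 1380.00 + 332.46 + 549.58 + 3647.14 + 259.03 = 204918.06
Ad valorem component: 204918.06 × 22.3% = 45696.73
Specific component: 2951 × 0.14 = 413.14
Import duty = 45696.73 + 413.14 = 46109.87
Buyer bears: inland to port 1380.00 + export clearance 332.46 + origin terminal 549.58 + freight 3647.14 + insurance 259.03 + destination terminal 903.58 + brokerage 152.42 + delivery 842.16 + duty 46109.87 = 54176.24
Landed cost = invoice 198749.85 + 54176.24 = 252926.09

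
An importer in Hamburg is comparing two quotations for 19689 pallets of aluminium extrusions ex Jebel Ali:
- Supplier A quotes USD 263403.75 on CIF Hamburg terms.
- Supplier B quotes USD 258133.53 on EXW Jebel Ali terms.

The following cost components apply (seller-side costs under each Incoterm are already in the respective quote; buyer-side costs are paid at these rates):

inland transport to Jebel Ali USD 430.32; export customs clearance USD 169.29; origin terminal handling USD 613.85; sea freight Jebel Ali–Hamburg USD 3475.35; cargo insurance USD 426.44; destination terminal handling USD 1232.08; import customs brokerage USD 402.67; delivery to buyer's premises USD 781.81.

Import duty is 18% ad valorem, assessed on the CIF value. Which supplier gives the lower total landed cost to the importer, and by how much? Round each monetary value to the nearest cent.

Supplier B is cheaper by USD 182.87

Supplier A (CIF):
The CIF price already equals the CIF value: 263403.75
Import duty = 263403.75 × 18% = 47412.68
Buyer bears (A): 1232.08 + 402.67 + 781.81 = 2416.56
Landed cost (A) = invoice 263403.75 + 2416.56 + duty 47412.68 = 313232.99
Supplier B (EXW):
CIF value = EXW price + inland to port + export clearance + origin terminal + freight + insurance = 258133.53 + 430.32 + 169.29 + 613.85 + 3475.35 + 426.44 = 263248.78
Import duty = 263248.78 × 18% = 47384.78
Buyer bears (B): 430.32 + 169.29 + 613.85 + 3475.35 + 426.44 + 1232.08 + 402.67 + 781.81 = 7531.81
Landed cost (B) = invoice 258133.53 + 7531.81 + duty 47384.78 = 313050.12
Difference = |313232.99 − 313050.12| = 182.87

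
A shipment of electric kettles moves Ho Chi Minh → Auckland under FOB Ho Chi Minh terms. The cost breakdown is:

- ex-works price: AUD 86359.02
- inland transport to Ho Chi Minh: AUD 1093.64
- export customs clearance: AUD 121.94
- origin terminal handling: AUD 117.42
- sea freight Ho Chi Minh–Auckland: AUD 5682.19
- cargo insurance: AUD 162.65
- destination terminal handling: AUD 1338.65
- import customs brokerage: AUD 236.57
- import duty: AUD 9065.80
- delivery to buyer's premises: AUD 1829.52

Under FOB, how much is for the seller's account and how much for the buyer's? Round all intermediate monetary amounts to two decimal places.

Seller: AUD 87692.02; buyer: AUD 18315.38

FOB: the seller bears costs until goods are on board at the origin port; the buyer bears freight, insurance and all costs thereafter.
Seller's account: goods 86359.02 + inland to port 1093.64 + export clearance 121.94 + origin terminal 117.42 = 87692.02
Buyer's account: freight 5682.19 + insurance 162.65 + destination terminal 1338.65 + brokerage 236.57 + duty 9065.80 + delivery 1829.52 = 18315.38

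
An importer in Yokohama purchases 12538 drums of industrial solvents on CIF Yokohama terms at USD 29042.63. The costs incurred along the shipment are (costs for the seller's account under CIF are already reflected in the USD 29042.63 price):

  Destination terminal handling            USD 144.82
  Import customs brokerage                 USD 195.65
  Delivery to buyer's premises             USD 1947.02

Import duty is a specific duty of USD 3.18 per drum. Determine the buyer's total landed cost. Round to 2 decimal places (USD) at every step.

Total landed cost: USD 71200.96

CIF: the seller pays costs through ocean freight and marine insurance to the destination port.
The CIF price already equals the CIF value: 29042.63
Import duty = 12538 × 3.18 = 39870.84
Buyer bears: destination terminal 144.82 + brokerage 195.65 + delivery 1947.02 + duty 39870.84 = 42158.33
Landed cost = invoice 29042.63 + 42158.33 = 71200.96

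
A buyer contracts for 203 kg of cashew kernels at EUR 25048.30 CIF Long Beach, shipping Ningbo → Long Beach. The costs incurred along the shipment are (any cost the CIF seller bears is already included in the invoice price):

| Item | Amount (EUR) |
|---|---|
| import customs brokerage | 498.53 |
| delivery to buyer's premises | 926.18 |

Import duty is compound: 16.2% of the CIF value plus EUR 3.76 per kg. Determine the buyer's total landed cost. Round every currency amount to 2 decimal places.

Total landed cost: EUR 31294.11

CIF: the seller pays costs through ocean freight and marine insurance to the destination port.
The CIF price already equals the CIF value: 25048.30
Ad valorem component: 25048.30 × 16.2% = 4057.82
Specific component: 203 × 3.76 = 763.28
Import duty = 4057.82 + 763.28 = 4821.10
Buyer bears: brokerage 498.53 + delivery 926.18 + duty 4821.10 = 6245.81
Landed cost = invoice 25048.30 + 6245.81 = 31294.11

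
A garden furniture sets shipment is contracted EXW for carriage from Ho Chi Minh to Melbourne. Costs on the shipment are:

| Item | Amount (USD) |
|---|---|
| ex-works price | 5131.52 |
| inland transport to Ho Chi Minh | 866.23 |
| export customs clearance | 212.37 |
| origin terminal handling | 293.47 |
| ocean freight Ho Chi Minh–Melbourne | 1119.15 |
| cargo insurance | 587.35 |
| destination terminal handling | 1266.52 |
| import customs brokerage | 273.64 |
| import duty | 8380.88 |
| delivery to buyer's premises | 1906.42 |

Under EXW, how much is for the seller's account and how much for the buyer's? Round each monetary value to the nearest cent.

EXW: the seller makes goods available at their premises; the buyer bears all onward costs.
Seller's account: goods 5131.52 = 5131.52
Buyer's account: inland to port 866.23 + export clearance 212.37 + origin terminal 293.47 + freight 1119.15 + insurance 587.35 + destination terminal 1266.52 + brokerage 273.64 + duty 8380.88 + delivery 1906.42 = 14906.03

Seller: USD 5131.52; buyer: USD 14906.03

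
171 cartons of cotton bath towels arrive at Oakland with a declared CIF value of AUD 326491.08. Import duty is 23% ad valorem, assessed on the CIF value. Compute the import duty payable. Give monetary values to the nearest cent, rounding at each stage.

Import duty = 326491.08 × 23% = 75092.95

Import duty: AUD 75092.95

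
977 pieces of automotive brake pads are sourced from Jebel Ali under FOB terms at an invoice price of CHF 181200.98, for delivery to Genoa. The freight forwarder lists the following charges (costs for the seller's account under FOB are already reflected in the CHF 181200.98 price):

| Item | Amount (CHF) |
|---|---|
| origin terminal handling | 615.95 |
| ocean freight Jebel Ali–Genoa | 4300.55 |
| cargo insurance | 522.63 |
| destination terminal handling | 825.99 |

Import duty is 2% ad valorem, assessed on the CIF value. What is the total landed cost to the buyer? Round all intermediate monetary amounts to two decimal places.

Total landed cost: CHF 190570.63

FOB: the seller bears costs until goods are on board at the origin port; the buyer bears freight, insurance and all costs thereafter.
Already in the invoice (seller's account under FOB): origin terminal — exclude.
CIF value = FOB price + freight + insurance = 181200.98 + 4300.55 + 522.63 = 186024.16
Import duty = 186024.16 × 2% = 3720.48
Buyer bears: freight 4300.55 + insurance 522.63 + destination terminal 825.99 + duty 3720.48 = 9369.65
Landed cost = invoice 181200.98 + 9369.65 = 190570.63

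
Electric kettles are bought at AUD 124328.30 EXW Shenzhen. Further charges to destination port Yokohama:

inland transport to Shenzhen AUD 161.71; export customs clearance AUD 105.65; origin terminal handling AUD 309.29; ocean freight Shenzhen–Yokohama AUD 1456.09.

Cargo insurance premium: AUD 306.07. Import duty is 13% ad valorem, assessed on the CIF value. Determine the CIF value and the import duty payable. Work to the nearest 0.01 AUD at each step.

CIF value: AUD 126667.11; import duty: AUD 16466.72

CIF = EXW price + pre-shipment costs + freight + insurance
CIF = 124328.30 + 161.71 + 105.65 + 309.29 + 1456.09 + 306.07 = 126667.11
Import duty = 126667.11 × 13% = 16466.72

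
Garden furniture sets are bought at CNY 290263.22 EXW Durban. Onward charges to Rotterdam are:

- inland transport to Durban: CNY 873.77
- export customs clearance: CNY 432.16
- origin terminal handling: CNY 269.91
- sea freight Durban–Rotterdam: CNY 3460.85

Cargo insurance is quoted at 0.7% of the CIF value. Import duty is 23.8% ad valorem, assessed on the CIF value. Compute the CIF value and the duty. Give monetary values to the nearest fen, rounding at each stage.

CIF value: CNY 297381.58; import duty: CNY 70776.82

Let C be the CIF value. C = EXW price + pre-shipment costs + freight + 0.7% × C
C − 0.7% × C = 290263.22 + 873.77 + 432.16 + 269.91 + 3460.85
0.993 × C = 295299.91
C = 295299.91 / 0.993 = 297381.58
Insurance premium = 0.7% × 297381.58 = 2081.67
Import duty = 297381.58 × 23.8% = 70776.82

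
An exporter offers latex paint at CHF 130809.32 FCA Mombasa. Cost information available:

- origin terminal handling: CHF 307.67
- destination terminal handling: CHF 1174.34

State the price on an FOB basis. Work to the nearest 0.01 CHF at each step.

FOB price: CHF 131116.99

Not relevant to the conversion: destination terminal — on the buyer under both terms; not part of either seller's price.
From FCA to FOB, the seller additionally bears: origin terminal.
FOB price = 130809.32 + 307.67 = 131116.99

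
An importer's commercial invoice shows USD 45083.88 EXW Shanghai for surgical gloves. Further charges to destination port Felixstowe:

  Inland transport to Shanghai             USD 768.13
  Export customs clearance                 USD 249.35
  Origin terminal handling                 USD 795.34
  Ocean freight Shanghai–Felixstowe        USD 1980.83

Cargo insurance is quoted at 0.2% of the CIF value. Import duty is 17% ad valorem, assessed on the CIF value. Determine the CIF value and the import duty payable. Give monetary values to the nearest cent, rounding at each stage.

Let C be the CIF value. C = EXW price + pre-shipment costs + freight + 0.2% × C
C − 0.2% × C = 45083.88 + 768.13 + 249.35 + 795.34 + 1980.83
0.998 × C = 48877.53
C = 48877.53 / 0.998 = 48975.48
Insurance premium = 0.2% × 48975.48 = 97.95
Import duty = 48975.48 × 17% = 8325.83

CIF value: USD 48975.48; import duty: USD 8325.83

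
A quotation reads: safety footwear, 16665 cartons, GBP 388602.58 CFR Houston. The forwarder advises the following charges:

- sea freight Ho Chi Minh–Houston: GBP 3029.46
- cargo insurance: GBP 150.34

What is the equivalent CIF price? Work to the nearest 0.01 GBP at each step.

Not relevant to the conversion: freight — on the seller under both CFR and CIF; already in the CFR price and stays in the CIF price.
From CFR to CIF, the seller additionally bears: insurance.
CIF price = 388602.58 + 150.34 = 388752.92

CIF price: GBP 388752.92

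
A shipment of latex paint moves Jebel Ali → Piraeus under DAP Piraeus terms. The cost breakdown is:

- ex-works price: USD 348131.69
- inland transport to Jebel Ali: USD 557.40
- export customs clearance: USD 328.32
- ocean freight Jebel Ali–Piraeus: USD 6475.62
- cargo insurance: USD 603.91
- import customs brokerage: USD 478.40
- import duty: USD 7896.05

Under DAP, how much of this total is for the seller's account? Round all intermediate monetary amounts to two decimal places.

DAP: the seller bears all costs to the named destination except import duty and clearance.
Seller's account: goods 348131.69 + inland to port 557.40 + export clearance 328.32 + freight 6475.62 + insurance 603.91 = 356096.94
Buyer's account: brokerage 478.40 + duty 7896.05 = 8374.45

Seller's account: USD 356096.94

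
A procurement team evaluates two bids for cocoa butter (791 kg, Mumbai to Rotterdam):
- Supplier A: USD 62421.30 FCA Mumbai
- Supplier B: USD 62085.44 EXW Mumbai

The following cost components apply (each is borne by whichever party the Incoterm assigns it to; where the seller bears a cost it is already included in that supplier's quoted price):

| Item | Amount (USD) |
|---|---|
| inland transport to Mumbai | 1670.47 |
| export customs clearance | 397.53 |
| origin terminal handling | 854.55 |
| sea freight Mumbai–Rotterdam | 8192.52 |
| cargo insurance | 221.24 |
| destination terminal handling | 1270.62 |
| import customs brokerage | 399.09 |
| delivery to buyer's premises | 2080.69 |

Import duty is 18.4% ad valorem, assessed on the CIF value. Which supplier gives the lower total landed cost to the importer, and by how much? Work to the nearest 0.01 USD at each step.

Supplier A is cheaper by USD 2050.85

Supplier A (FCA):
CIF value = FCA price + origin terminal + freight + insurance = 62421.30 + 854.55 + 8192.52 + 221.24 = 71689.61
Import duty = 71689.61 × 18.4% = 13190.89
Buyer bears (A): 854.55 + 8192.52 + 221.24 + 1270.62 + 399.09 + 2080.69 = 13018.71
Landed cost (A) = invoice 62421.30 + 13018.71 + duty 13190.89 = 88630.90
Supplier B (EXW):
CIF value = EXW price + inland to port + export clearance + origin terminal + freight + insurance = 62085.44 + 1670.47 + 397.53 + 854.55 + 8192.52 + 221.24 = 73421.75
Import duty = 73421.75 × 18.4% = 13509.60
Buyer bears (B): 1670.47 + 397.53 + 854.55 + 8192.52 + 221.24 + 1270.62 + 399.09 + 2080.69 = 15086.71
Landed cost (B) = invoice 62085.44 + 15086.71 + duty 13509.60 = 90681.75
Difference = |88630.90 − 90681.75| = 2050.85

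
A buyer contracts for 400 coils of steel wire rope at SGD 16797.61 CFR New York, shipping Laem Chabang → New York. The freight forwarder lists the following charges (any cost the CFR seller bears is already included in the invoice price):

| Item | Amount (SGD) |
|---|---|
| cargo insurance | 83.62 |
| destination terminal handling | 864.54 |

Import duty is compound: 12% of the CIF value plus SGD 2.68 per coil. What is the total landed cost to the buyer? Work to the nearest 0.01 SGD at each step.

CFR: the seller pays costs through ocean freight to the destination port, but not insurance.
CIF value = CFR price + insurance = 16797.61 + 83.62 = 16881.23
Ad valorem component: 16881.23 × 12% = 2025.75
Specific component: 400 × 2.68 = 1072.00
Import duty = 2025.75 + 1072.00 = 3097.75
Buyer bears: insurance 83.62 + destination terminal 864.54 + duty 3097.75 = 4045.91
Landed cost = invoice 16797.61 + 4045.91 = 20843.52

Total landed cost: SGD 20843.52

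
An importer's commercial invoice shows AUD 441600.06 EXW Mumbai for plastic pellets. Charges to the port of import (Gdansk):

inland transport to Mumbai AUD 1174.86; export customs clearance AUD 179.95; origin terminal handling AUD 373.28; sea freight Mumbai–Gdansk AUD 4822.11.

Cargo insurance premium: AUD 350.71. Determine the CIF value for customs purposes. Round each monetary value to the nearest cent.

CIF value: AUD 448500.97

CIF = EXW price + pre-shipment costs + freight + insurance
CIF = 441600.06 + 1174.86 + 179.95 + 373.28 + 4822.11 + 350.71 = 448500.97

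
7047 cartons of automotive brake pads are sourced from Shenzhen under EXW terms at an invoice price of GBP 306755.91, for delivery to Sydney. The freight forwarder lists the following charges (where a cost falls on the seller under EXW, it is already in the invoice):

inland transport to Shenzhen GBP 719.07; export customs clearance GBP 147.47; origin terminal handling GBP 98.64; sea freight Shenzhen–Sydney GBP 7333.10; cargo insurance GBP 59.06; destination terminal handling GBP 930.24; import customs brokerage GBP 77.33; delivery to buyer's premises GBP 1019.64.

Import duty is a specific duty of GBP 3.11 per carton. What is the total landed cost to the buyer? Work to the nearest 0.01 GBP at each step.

EXW: the seller makes goods available at their premises; the buyer bears all onward costs.
CIF value = EXW price + inland to port + export clearance + origin terminal + freight + insurance = 306755.91 + 719.07 + 147.47 + 98.64 + 7333.10 + 59.06 = 315113.25
Import duty = 7047 × 3.11 = 21916.17
Buyer bears: inland to port 719.07 + export clearance 147.47 + origin terminal 98.64 + freight 7333.10 + insurance 59.06 + destination terminal 930.24 + brokerage 77.33 + delivery 1019.64 + duty 21916.17 = 32300.72
Landed cost = invoice 306755.91 + 32300.72 = 339056.63

Total landed cost: GBP 339056.63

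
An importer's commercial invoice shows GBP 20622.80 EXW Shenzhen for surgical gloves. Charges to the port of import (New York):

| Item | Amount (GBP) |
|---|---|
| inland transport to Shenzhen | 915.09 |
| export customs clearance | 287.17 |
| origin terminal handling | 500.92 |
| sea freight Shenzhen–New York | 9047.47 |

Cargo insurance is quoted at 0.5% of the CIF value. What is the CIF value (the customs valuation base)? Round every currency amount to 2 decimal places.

Let C be the CIF value. C = EXW price + pre-shipment costs + freight + 0.5% × C
C − 0.5% × C = 20622.80 + 915.09 + 287.17 + 500.92 + 9047.47
0.995 × C = 31373.45
C = 31373.45 / 0.995 = 31531.11
Insurance premium = 0.5% × 31531.11 = 157.66

CIF value: GBP 31531.11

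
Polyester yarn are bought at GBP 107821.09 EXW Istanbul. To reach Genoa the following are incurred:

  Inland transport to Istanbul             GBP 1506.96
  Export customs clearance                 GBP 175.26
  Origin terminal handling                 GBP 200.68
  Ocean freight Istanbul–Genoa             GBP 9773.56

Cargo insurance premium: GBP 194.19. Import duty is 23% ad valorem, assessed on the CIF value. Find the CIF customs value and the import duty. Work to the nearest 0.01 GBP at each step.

CIF = EXW price + pre-shipment costs + freight + insurance
CIF = 107821.09 + 1506.96 + 175.26 + 200.68 + 9773.56 + 194.19 = 119671.74
Import duty = 119671.74 × 23% = 27524.50

CIF value: GBP 119671.74; import duty: GBP 27524.50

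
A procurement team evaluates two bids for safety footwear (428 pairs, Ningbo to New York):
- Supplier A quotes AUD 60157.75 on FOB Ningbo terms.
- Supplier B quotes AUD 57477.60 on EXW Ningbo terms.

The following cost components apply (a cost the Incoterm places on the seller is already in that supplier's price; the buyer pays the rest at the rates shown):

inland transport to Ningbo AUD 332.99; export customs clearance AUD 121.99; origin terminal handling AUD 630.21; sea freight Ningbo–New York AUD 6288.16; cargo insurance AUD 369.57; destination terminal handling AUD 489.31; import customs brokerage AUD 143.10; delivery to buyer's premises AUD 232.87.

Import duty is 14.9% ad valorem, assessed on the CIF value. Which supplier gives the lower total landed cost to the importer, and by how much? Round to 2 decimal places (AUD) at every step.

Supplier A (FOB):
CIF value = FOB price + freight + insurance = 60157.75 + 6288.16 + 369.57 = 66815.48
Import duty = 66815.48 × 14.9% = 9955.51
Buyer bears (A): 6288.16 + 369.57 + 489.31 + 143.10 + 232.87 = 7523.01
Landed cost (A) = invoice 60157.75 + 7523.01 + duty 9955.51 = 77636.27
Supplier B (EXW):
CIF value = EXW price + inland to port + export clearance + origin terminal + freight + insurance = 57477.60 + 332.99 + 121.99 + 630.21 + 6288.16 + 369.57 = 65220.52
Import duty = 65220.52 × 14.9% = 9717.86
Buyer bears (B): 332.99 + 121.99 + 630.21 + 6288.16 + 369.57 + 489.31 + 143.10 + 232.87 = 8608.20
Landed cost (B) = invoice 57477.60 + 8608.20 + duty 9717.86 = 75803.66
Difference = |77636.27 − 75803.66| = 1832.61

Supplier B is cheaper by AUD 1832.61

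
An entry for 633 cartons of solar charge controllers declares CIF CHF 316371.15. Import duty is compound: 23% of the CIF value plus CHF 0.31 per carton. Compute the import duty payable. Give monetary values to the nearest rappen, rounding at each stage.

Ad valorem component: 316371.15 × 23% = 72765.36
Specific component: 633 × 0.31 = 196.23
Import duty = 72765.36 + 196.23 = 72961.59

Import duty: CHF 72961.59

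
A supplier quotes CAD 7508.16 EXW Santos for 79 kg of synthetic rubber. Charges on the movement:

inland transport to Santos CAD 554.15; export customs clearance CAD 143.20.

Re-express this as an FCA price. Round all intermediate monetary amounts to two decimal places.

FCA price: CAD 8205.51

From EXW to FCA, the seller additionally bears: inland to port, export clearance.
FCA price = 7508.16 + 554.15 + 143.20 = 8205.51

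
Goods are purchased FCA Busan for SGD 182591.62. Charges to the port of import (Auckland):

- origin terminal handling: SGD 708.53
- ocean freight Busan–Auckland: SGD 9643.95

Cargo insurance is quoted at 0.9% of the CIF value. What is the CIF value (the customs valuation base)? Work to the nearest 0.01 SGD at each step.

CIF value: SGD 194696.37

Let C be the CIF value. C = FCA price + pre-shipment costs + freight + 0.9% × C
C − 0.9% × C = 182591.62 + 708.53 + 9643.95
0.991 × C = 192944.10
C = 192944.10 / 0.991 = 194696.37
Insurance premium = 0.9% × 194696.37 = 1752.27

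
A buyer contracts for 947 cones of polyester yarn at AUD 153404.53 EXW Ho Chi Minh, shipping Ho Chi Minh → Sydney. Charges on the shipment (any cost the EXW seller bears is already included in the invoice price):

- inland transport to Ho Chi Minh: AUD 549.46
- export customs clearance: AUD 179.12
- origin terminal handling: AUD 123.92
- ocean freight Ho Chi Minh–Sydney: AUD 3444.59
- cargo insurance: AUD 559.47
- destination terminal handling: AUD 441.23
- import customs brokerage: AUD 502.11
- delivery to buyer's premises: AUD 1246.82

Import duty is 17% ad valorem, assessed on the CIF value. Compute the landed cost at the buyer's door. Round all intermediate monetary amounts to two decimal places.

Total landed cost: AUD 187355.64

EXW: the seller makes goods available at their premises; the buyer bears all onward costs.
CIF value = EXW price + inland to port + export clearance + origin terminal + freight + insurance = 153404.53 + 549.46 + 179.12 + 123.92 + 3444.59 + 559.47 = 158261.09
Import duty = 158261.09 × 17% = 26904.39
Buyer bears: inland to port 549.46 + export clearance 179.12 + origin terminal 123.92 + freight 3444.59 + insurance 559.47 + destination terminal 441.23 + brokerage 502.11 + delivery 1246.82 + duty 26904.39 = 33951.11
Landed cost = invoice 153404.53 + 33951.11 = 187355.64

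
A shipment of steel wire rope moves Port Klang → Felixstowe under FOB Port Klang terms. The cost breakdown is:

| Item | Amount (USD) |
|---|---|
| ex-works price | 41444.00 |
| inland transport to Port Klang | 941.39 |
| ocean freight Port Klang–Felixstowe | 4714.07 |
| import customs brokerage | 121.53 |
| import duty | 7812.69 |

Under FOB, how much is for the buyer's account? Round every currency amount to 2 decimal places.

Buyer's account: USD 12648.29

FOB: the seller bears costs until goods are on board at the origin port; the buyer bears freight, insurance and all costs thereafter.
Seller's account: goods 41444.00 + inland to port 941.39 = 42385.39
Buyer's account: freight 4714.07 + brokerage 121.53 + duty 7812.69 = 12648.29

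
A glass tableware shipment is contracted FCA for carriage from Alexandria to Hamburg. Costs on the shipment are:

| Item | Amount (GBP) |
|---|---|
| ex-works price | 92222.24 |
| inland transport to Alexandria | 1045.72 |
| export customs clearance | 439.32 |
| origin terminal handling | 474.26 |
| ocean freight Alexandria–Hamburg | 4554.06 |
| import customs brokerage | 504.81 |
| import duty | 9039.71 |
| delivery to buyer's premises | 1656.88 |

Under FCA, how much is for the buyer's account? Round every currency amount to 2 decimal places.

Buyer's account: GBP 16229.72

FCA: the seller delivers export-cleared goods to the carrier; the buyer bears costs from that point.
Seller's account: goods 92222.24 + inland to port 1045.72 + export clearance 439.32 = 93707.28
Buyer's account: origin terminal 474.26 + freight 4554.06 + brokerage 504.81 + duty 9039.71 + delivery 1656.88 = 16229.72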